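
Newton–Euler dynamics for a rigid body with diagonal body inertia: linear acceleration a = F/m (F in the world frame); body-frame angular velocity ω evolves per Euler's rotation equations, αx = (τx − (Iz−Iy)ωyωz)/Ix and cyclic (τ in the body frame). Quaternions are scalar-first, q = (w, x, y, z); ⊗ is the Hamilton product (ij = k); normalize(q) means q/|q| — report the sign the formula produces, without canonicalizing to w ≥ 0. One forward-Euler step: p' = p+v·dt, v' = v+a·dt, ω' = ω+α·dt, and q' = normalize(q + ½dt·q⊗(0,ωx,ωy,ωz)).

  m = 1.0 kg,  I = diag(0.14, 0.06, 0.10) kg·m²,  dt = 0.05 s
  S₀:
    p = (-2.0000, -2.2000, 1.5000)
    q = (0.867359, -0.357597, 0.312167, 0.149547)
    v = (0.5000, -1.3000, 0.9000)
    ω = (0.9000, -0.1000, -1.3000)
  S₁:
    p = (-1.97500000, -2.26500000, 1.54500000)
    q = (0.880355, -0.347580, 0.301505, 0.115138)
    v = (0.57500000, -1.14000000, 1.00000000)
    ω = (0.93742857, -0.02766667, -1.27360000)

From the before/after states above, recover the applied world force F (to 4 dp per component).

F = (1.5000, 3.2000, 2.0000)

Δv = v₁−v₀ = (0.07500000, 0.16000000, 0.10000000)
m·(v₁−v₀)/dt = (1.5000, 3.2000, 2.0000)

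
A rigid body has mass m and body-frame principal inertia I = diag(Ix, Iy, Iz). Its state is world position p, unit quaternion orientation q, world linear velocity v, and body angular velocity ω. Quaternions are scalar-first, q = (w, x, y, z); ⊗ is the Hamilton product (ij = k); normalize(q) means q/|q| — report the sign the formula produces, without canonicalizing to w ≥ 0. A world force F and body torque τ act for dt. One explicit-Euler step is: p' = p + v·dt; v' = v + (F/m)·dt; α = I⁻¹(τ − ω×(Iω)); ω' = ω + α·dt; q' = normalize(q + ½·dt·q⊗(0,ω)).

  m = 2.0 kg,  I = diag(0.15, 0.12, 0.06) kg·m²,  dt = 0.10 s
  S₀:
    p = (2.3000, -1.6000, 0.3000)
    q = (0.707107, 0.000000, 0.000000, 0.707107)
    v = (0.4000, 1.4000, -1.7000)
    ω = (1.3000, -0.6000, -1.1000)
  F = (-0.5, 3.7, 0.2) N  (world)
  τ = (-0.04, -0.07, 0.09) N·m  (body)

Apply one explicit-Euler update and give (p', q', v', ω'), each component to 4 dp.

p' = (2.3400, -1.4600, 0.1300)
q' = (0.7430, 0.0669, 0.0246, 0.6655)
v' = (0.3750, 1.5850, -1.6900)
ω' = (1.2997, -0.5511, -0.9890)

a = (-0.2500, 1.8500, 0.1000)
new position p' = (2.3400, -1.4600, 0.1300)
v' = v + a·dt = (0.3750, 1.5850, -1.6900)
angular accel α = (-0.0027, 0.4892, 1.1100)
new body rate ω' = (1.2997, -0.5511, -0.9890)
Hamilton product q⊗(0,ω) = (0.7778177, 1.3435033, 0.4949749, -0.7778177)
updated quaternion q' = (0.7430, 0.0669, 0.0246, 0.6655)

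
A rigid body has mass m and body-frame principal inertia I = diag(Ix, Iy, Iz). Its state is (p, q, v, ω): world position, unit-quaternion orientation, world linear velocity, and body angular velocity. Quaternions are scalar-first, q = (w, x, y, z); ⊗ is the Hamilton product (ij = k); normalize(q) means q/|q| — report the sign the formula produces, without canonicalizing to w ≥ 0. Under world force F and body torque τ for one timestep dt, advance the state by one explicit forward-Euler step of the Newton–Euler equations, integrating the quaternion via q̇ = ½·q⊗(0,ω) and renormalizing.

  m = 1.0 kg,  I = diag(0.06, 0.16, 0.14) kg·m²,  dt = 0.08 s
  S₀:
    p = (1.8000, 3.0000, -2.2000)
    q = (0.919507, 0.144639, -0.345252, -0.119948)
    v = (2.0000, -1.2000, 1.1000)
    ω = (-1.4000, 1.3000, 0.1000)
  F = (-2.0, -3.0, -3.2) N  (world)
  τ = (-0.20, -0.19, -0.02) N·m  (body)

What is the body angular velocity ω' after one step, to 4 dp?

(τ − ω×Iω)/I = (-3.2900, -1.2575, 1.1571)
ω' = ω + α·dt = (-1.6632, 1.1994, 0.1926)

ω' = (-1.6632, 1.1994, 0.1926)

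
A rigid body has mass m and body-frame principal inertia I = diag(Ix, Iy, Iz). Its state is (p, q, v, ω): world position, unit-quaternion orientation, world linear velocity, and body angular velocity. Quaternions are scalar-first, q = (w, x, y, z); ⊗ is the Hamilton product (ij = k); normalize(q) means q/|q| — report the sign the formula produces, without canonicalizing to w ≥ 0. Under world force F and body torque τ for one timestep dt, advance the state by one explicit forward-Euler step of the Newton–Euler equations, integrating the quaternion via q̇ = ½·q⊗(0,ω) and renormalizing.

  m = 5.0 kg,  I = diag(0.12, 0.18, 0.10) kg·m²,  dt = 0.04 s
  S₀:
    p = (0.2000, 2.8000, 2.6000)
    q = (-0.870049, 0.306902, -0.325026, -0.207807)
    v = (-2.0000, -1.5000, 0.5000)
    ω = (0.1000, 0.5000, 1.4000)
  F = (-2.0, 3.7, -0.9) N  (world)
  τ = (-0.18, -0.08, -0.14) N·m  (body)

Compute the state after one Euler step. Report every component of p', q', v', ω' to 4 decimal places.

p' = (0.1200, 2.7400, 2.6200)
q' = (-0.8612, 0.2980, -0.3426, -0.2283)
v' = (-2.0160, -1.4704, 0.4928)
ω' = (0.0587, 0.4816, 1.3428)

a = (-0.4000, 0.7400, -0.1800)
p' = p + v·dt = (0.1200, 2.7400, 2.6200)
v' = v + a·dt = (-2.0160, -1.4704, 0.4928)
angular accel α = (-1.0333, -0.4600, -1.4300)
ω' = ω + α·dt = (0.0587, 0.4816, 1.3428)
Hamilton product q⊗(0,ω) = (0.4227526, -0.4381378, -0.8854680, -1.0321150)
q + ½dt·q⊗(0,ω), renormalized = (-0.8612, 0.2980, -0.3426, -0.2283)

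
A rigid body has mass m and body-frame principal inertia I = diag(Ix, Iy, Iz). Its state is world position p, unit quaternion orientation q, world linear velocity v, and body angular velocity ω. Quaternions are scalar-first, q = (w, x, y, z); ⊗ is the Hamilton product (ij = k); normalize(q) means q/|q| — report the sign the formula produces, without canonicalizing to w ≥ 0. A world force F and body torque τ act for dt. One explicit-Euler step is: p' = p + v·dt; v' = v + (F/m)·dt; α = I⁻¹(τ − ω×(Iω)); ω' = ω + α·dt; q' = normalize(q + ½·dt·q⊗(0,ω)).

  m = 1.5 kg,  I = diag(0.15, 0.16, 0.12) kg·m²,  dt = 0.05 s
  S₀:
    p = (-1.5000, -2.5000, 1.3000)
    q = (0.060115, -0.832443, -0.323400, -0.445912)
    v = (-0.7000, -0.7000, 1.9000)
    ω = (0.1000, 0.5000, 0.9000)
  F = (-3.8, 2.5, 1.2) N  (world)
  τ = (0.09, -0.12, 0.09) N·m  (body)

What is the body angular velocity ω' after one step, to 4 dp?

α = I⁻¹(τ − ω×Iω) = (0.7200, -0.7669, 0.7458)
ω' = ω + α·dt = (0.1360, 0.4617, 0.9373)

ω' = (0.1360, 0.4617, 0.9373)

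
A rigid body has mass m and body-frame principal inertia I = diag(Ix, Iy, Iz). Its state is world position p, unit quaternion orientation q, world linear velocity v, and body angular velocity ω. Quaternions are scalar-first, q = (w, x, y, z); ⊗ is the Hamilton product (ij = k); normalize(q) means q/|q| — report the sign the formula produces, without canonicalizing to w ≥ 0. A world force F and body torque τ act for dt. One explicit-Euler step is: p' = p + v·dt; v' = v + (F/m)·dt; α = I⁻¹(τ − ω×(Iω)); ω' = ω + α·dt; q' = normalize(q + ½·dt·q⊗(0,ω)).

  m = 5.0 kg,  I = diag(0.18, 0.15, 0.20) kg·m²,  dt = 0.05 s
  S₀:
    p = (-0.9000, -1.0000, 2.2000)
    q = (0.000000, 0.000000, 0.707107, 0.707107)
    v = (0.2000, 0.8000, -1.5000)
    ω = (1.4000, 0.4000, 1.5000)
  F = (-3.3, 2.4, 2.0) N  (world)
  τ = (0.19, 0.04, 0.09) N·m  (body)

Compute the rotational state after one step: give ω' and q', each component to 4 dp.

ω' = (1.4444, 0.4273, 1.5267)
q' = (-0.0335, 0.0194, 0.7309, 0.6814)

angular accel α = (0.8889, 0.5467, 0.5340)
new body rate ω' = (1.4444, 0.4273, 1.5267)
Hamilton product q⊗(0,ω) = (-1.3435033, 0.7778177, 0.9899498, -0.9899498)
q + ½dt·q⊗(0,ω), renormalized = (-0.0335, 0.0194, 0.7309, 0.6814)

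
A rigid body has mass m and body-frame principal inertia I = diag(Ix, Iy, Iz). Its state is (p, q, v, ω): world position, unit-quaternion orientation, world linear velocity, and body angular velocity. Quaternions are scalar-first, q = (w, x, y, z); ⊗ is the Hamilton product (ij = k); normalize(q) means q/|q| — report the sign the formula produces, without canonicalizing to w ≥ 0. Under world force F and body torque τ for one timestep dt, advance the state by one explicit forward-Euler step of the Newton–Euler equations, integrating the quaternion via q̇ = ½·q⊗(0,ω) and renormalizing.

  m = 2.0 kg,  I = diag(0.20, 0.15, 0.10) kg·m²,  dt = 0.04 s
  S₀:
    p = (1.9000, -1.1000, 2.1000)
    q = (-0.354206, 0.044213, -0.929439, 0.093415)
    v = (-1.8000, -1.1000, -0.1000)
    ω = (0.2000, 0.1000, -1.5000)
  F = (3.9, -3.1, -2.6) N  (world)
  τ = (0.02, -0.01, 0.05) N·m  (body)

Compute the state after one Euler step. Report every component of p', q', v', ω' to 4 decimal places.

new position p' = (1.8280, -1.1440, 2.0960)
new velocity v' = (-1.7220, -1.1620, -0.1520)
gyro term ω×Iω = (0.0075, -0.0300, -0.0010)
α = I⁻¹(τ − ω×Iω) = (0.0625, 0.1333, 0.5100)
new body rate ω' = (0.2025, 0.1053, -1.4796)
q⊗(0,ω) = (0.2242238, 1.3139758, 0.0495819, 0.7216181)
updated quaternion q' = (-0.3496, 0.0705, -0.9280, 0.1078)

p' = (1.8280, -1.1440, 2.0960)
q' = (-0.3496, 0.0705, -0.9280, 0.1078)
v' = (-1.7220, -1.1620, -0.1520)
ω' = (0.2025, 0.1053, -1.4796)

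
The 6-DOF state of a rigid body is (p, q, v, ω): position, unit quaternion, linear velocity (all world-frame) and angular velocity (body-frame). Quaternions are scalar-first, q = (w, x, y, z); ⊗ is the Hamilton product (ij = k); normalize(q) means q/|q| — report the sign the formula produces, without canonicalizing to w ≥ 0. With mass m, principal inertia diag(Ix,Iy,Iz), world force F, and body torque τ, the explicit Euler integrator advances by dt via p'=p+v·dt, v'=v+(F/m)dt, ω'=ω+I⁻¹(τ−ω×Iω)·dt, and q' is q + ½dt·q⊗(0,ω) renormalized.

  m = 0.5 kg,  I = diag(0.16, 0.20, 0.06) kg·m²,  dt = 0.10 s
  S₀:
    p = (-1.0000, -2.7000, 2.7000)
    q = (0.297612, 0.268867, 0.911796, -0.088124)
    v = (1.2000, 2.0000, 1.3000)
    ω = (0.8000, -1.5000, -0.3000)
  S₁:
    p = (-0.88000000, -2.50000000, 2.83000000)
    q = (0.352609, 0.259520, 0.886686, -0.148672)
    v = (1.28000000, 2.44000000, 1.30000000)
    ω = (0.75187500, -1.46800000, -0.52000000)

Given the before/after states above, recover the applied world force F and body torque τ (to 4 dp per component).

velocity change Δv = (0.08000000, 0.44000000, 0.00000000)
applied force F = (0.4000, 2.2000, 0.0000)
ω₁ − ω₀ = (-0.04812500, 0.03200000, -0.22000000)
τ = I·(Δω/dt) + ω₀×(Iω₀) = (-0.1400, 0.0400, -0.1800)

F = (0.4000, 2.2000, 0.0000)
τ = (-0.1400, 0.0400, -0.1800)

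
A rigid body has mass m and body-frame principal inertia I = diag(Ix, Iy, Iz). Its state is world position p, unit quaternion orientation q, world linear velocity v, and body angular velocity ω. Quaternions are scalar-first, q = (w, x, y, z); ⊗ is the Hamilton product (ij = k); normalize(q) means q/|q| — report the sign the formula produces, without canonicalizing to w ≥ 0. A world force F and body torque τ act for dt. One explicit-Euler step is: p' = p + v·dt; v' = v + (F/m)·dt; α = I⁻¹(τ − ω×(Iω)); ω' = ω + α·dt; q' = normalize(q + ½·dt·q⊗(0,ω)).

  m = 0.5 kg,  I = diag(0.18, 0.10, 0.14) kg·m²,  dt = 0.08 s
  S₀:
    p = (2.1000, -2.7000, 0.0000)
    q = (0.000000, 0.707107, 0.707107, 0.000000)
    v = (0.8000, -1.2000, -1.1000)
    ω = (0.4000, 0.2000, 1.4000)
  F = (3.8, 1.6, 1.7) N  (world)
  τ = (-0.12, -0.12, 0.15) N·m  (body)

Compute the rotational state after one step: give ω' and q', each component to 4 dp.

precession coupling ω×(Iω) = (0.0112, 0.0224, -0.0064)
α = I⁻¹(τ − ω×Iω) = (-0.7289, -1.4240, 1.1171)
new body rate ω' = (0.3417, 0.0861, 1.4894)
q⊗(0,ω) = (-0.4242642, 0.9899498, -0.9899498, -0.1414214)
q' = normalize(q + ½dt·q⊗(0,ω)) = (-0.0169, 0.7454, 0.6664, -0.0056)

ω' = (0.3417, 0.0861, 1.4894)
q' = (-0.0169, 0.7454, 0.6664, -0.0056)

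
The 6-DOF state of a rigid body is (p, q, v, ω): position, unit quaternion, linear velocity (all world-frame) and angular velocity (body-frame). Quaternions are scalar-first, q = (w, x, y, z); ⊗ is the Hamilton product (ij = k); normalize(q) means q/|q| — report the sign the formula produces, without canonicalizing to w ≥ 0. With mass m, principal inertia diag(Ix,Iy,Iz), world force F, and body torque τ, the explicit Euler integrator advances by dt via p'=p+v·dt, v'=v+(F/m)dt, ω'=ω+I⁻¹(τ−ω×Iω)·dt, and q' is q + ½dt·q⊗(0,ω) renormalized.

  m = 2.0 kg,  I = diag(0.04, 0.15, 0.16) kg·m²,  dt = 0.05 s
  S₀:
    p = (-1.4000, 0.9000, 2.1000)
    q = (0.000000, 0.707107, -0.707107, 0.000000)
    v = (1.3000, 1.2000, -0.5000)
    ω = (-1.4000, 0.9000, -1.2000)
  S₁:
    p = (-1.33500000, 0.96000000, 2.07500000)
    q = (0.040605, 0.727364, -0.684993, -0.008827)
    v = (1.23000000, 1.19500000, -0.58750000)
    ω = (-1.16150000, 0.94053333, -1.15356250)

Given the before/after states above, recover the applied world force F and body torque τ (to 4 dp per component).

F = (-2.8000, -0.2000, -3.5000)
τ = (0.1800, -0.0800, 0.0100)

Δω = ω₁−ω₀ = (0.23850000, 0.04053333, 0.04643750)
applied torque τ = (0.1800, -0.0800, 0.0100)
v₁ − v₀ = (-0.07000000, -0.00500000, -0.08750000)
F = m·Δv/dt = (-2.8000, -0.2000, -3.5000)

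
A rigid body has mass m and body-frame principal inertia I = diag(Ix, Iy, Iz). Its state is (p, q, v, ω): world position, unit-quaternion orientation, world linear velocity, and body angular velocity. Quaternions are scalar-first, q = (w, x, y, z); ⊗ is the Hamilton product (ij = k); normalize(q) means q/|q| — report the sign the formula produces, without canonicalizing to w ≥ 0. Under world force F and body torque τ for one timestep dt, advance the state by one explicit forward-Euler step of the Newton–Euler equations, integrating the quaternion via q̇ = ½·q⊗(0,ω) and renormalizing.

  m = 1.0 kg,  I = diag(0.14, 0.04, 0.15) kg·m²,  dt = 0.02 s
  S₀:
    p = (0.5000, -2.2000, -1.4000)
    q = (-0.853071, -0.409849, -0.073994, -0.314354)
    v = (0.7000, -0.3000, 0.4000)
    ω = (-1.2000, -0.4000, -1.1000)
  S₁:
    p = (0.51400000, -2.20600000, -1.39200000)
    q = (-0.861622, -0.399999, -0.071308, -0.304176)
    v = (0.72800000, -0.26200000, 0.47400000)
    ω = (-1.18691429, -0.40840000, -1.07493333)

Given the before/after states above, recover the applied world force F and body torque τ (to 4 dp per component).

Δω = ω₁−ω₀ = (0.01308571, -0.00840000, 0.02506667)
ω₀×(Iω₀) = (0.0484, -0.0132, -0.0480)
I·α + gyro = (0.1400, -0.0300, 0.1400)
v₁ − v₀ = (0.02800000, 0.03800000, 0.07400000)
applied force F = (1.4000, 1.9000, 3.7000)

F = (1.4000, 1.9000, 3.7000)
τ = (0.1400, -0.0300, 0.1400)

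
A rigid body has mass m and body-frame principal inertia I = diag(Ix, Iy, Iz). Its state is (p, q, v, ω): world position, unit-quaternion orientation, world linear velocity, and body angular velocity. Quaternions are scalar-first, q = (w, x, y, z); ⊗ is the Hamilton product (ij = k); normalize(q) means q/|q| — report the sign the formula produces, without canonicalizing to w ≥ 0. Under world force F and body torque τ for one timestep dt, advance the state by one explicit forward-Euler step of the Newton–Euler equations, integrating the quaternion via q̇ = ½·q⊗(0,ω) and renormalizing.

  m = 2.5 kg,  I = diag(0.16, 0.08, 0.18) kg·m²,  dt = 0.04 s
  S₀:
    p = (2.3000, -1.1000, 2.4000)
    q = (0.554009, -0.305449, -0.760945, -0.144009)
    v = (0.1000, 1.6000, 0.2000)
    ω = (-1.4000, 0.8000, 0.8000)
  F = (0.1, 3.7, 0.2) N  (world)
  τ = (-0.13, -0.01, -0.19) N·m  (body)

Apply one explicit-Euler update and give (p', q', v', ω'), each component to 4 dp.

p' = (2.3040, -1.0360, 2.4080)
q' = (0.5596, -0.3306, -0.7427, -0.1612)
v' = (0.1016, 1.6592, 0.2032)
ω' = (-1.4485, 0.7838, 0.7379)

a = (0.0400, 1.4800, 0.0800)
p' = p + v·dt = (2.3040, -1.0360, 2.4080)
v + (F/m)dt = (0.1016, 1.6592, 0.2032)
(τ − ω×Iω)/I = (-1.2125, -0.4050, -1.5533)
ω' = ω + α·dt = (-1.4485, 0.7838, 0.7379)
Hamilton product q⊗(0,ω) = (0.2963346, -1.2691614, 0.8891790, -0.8664750)
updated quaternion q' = (0.5596, -0.3306, -0.7427, -0.1612)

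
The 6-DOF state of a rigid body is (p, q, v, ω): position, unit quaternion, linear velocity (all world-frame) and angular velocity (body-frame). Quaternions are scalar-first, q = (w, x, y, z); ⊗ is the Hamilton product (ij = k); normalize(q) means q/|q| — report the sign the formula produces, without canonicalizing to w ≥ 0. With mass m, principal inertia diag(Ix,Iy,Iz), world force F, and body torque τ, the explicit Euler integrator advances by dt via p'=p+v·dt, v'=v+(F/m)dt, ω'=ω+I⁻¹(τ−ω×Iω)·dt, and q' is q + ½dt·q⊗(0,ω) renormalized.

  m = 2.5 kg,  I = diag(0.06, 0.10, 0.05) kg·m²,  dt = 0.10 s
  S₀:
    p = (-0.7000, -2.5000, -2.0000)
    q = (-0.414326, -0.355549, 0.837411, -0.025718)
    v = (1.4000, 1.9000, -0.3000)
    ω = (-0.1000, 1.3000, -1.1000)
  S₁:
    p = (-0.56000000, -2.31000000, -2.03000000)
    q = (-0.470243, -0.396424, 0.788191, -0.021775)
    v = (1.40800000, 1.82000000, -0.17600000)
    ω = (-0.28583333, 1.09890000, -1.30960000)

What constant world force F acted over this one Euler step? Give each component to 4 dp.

v₁ − v₀ = (0.00800000, -0.08000000, 0.12400000)
m·(v₁−v₀)/dt = (0.2000, -2.0000, 3.1000)

F = (0.2000, -2.0000, 3.1000)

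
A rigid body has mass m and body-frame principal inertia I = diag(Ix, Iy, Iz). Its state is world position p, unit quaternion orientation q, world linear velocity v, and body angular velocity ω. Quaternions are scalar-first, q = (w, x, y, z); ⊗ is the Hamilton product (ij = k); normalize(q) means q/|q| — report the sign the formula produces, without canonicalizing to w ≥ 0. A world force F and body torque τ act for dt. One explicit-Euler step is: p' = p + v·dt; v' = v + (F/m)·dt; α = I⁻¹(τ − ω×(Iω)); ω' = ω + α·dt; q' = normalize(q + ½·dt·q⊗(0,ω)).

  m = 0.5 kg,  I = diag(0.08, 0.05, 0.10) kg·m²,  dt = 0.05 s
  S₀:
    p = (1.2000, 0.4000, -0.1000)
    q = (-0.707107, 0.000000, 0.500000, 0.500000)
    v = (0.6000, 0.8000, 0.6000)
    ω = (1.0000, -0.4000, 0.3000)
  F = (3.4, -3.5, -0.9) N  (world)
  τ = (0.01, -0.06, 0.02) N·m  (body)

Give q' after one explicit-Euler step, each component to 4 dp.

q' = (-0.7056, -0.0089, 0.5194, 0.4820)

Hamilton product q⊗(0,ω) = (0.0500000, -0.3571070, 0.7828428, -0.7121321)
q + ½dt·q⊗(0,ω), renormalized = (-0.7056, -0.0089, 0.5194, 0.4820)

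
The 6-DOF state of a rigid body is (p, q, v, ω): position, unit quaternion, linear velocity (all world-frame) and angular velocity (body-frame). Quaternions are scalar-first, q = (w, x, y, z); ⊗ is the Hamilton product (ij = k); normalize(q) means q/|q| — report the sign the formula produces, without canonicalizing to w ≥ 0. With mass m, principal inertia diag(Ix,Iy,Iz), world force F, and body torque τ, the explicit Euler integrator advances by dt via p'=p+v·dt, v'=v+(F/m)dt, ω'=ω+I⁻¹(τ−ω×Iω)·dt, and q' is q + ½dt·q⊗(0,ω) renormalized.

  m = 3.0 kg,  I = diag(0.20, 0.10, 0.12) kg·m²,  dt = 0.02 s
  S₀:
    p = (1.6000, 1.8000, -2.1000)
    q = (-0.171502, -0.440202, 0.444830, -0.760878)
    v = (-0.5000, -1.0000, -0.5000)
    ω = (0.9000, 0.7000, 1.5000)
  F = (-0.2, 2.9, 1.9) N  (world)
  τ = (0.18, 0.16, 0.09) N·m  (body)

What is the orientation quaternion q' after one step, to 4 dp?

q⊗(0,ω) = (1.2261178, 1.0455078, -0.1445386, -0.9657414)
updated quaternion q' = (-0.1592, -0.4297, 0.4433, -0.7704)

q' = (-0.1592, -0.4297, 0.4433, -0.7704)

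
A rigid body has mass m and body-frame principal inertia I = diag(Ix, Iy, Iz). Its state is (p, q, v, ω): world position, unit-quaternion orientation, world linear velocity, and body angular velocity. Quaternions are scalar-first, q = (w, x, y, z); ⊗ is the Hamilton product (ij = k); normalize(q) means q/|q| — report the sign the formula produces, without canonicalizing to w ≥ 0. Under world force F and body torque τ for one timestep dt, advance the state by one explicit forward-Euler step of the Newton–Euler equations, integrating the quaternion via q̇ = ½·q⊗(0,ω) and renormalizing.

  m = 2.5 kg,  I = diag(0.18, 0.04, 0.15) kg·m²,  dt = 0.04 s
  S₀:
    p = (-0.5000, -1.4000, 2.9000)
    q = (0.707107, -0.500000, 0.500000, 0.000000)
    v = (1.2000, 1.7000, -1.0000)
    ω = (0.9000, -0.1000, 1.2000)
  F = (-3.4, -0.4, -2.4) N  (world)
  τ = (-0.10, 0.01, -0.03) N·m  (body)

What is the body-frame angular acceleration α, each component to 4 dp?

gyro term ω×Iω = (-0.0132, 0.0324, 0.0126)
α = I⁻¹(τ − ω×Iω) = (-0.4822, -0.5600, -0.2840)

α = (-0.4822, -0.5600, -0.2840)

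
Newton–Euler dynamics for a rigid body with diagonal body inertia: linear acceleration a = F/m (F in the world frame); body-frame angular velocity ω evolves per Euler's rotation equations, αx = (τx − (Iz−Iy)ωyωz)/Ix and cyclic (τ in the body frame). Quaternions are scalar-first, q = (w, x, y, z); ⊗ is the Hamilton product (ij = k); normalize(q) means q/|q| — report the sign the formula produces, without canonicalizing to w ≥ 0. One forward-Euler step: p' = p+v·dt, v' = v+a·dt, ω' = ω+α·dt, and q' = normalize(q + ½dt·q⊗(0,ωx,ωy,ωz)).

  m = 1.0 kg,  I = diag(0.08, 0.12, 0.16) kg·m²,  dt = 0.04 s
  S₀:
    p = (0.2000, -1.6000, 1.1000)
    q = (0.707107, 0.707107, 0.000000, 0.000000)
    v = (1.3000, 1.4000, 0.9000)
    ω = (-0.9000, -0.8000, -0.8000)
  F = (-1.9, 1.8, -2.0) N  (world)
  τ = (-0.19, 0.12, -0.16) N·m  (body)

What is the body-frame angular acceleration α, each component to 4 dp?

α = (-2.6950, 1.4800, -1.1800)

gyro term ω×Iω = (0.0256, -0.0576, 0.0288)
α = I⁻¹(τ − ω×Iω) = (-2.6950, 1.4800, -1.1800)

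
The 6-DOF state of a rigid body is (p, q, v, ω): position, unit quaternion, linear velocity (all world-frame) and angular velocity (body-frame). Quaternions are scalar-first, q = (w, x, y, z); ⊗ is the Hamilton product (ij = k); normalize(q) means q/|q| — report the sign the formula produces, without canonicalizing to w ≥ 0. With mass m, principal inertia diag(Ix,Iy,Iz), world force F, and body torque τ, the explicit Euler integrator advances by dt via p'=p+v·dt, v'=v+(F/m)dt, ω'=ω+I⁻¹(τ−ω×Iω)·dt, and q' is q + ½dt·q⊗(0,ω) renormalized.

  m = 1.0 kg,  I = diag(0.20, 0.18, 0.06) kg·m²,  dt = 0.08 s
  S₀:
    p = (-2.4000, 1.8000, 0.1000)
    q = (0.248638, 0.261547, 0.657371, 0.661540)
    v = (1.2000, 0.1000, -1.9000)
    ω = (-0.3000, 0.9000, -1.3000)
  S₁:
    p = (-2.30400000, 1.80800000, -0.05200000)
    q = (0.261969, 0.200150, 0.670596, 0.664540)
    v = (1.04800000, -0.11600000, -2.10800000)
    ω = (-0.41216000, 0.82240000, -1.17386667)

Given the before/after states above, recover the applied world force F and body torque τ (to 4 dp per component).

F = (-1.9000, -2.7000, -2.6000)
τ = (-0.1400, -0.1200, 0.1000)

velocity change Δv = (-0.15200000, -0.21600000, -0.20800000)
F = m·Δv/dt = (-1.9000, -2.7000, -2.6000)
rate change Δω = (-0.11216000, -0.07760000, 0.12613333)
ω₀×(Iω₀) = (0.1404, 0.0546, 0.0054)
applied torque τ = (-0.1400, -0.1200, 0.1000)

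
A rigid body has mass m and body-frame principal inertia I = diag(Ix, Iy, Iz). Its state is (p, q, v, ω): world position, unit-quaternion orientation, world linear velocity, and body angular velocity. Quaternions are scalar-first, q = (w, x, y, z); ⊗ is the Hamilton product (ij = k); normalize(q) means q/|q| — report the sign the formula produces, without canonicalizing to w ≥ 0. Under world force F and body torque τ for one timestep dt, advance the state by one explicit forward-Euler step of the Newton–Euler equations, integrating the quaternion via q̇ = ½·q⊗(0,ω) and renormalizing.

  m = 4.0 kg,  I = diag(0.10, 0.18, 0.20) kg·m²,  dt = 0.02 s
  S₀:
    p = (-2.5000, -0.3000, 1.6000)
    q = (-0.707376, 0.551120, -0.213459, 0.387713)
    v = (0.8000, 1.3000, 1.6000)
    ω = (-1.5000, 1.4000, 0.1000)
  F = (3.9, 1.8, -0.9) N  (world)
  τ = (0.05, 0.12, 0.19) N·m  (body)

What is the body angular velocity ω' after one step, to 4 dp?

angular accel α = (0.4720, 0.5833, 1.7900)
ω' = ω + α·dt = (-1.4906, 1.4117, 0.1358)

ω' = (-1.4906, 1.4117, 0.1358)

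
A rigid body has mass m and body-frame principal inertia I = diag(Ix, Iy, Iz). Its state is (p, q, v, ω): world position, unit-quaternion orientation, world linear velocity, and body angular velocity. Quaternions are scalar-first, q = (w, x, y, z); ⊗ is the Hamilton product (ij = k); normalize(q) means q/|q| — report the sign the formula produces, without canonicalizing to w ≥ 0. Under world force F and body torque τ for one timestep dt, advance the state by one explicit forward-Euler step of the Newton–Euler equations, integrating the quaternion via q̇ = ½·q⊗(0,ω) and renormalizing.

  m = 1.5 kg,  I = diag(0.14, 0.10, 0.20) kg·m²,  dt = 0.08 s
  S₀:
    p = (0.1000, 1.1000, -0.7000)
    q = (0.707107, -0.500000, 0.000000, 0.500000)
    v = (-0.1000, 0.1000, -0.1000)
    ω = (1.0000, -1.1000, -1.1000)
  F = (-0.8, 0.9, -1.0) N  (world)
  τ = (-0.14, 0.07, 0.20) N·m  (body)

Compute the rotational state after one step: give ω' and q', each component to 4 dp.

precession coupling ω×(Iω) = (0.1210, 0.0660, 0.0440)
angular accel α = (-1.8643, 0.0400, 0.7800)
ω' = ω + α·dt = (0.8509, -1.0968, -1.0376)
2q̇ = q⊗(0,ω) = (1.0500000, 1.2571070, -0.8278177, -0.2278177)
q' = normalize(q + ½dt·q⊗(0,ω)) = (0.7471, -0.4485, -0.0330, 0.4895)

ω' = (0.8509, -1.0968, -1.0376)
q' = (0.7471, -0.4485, -0.0330, 0.4895)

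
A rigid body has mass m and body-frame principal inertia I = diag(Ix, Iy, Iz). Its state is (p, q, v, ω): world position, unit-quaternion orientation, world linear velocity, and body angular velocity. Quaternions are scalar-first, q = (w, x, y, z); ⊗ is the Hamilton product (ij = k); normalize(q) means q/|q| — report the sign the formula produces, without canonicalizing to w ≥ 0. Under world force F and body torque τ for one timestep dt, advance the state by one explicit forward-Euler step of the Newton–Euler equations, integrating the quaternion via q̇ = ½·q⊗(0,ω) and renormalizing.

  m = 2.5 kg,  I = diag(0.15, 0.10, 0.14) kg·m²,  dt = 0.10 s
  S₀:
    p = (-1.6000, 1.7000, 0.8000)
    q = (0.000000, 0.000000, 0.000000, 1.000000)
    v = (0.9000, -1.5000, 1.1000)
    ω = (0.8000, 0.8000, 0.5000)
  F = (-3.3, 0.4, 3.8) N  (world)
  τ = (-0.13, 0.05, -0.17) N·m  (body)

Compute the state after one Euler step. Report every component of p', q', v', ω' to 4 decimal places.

p' = (-1.5100, 1.5500, 0.9100)
q' = (-0.0250, -0.0399, 0.0399, 0.9981)
v' = (0.7680, -1.4840, 1.2520)
ω' = (0.7027, 0.8460, 0.4014)

α = I⁻¹(τ − ω×Iω) = (-0.9733, 0.4600, -0.9857)
ω + α·dt = (0.7027, 0.8460, 0.4014)
q⊗(0,ω) = (-0.5000000, -0.8000000, 0.8000000, 0.0000000)
updated quaternion q' = (-0.0250, -0.0399, 0.0399, 0.9981)
a = (-1.3200, 0.1600, 1.5200)
p + v·dt = (-1.5100, 1.5500, 0.9100)
v' = v + a·dt = (0.7680, -1.4840, 1.2520)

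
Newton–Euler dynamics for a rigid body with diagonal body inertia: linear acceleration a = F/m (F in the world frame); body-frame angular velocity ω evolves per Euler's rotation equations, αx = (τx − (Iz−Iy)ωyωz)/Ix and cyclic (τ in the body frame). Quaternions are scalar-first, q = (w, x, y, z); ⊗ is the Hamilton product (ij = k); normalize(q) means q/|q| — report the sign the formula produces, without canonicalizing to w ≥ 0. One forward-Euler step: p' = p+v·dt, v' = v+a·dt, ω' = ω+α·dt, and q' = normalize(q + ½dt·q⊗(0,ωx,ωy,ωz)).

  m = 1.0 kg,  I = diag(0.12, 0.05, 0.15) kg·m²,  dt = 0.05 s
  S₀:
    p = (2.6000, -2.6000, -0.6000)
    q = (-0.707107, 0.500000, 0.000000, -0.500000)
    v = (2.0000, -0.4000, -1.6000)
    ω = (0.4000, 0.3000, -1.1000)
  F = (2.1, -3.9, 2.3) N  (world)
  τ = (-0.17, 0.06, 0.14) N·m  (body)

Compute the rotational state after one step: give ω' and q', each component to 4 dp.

α = I⁻¹(τ − ω×Iω) = (-1.1417, 0.9360, 0.9893)
new body rate ω' = (0.3429, 0.3468, -1.0505)
Hamilton product q⊗(0,ω) = (-0.7500000, -0.1328428, 0.1378679, 0.9278177)
q + ½dt·q⊗(0,ω), renormalized = (-0.7255, 0.4965, 0.0034, -0.4766)

ω' = (0.3429, 0.3468, -1.0505)
q' = (-0.7255, 0.4965, 0.0034, -0.4766)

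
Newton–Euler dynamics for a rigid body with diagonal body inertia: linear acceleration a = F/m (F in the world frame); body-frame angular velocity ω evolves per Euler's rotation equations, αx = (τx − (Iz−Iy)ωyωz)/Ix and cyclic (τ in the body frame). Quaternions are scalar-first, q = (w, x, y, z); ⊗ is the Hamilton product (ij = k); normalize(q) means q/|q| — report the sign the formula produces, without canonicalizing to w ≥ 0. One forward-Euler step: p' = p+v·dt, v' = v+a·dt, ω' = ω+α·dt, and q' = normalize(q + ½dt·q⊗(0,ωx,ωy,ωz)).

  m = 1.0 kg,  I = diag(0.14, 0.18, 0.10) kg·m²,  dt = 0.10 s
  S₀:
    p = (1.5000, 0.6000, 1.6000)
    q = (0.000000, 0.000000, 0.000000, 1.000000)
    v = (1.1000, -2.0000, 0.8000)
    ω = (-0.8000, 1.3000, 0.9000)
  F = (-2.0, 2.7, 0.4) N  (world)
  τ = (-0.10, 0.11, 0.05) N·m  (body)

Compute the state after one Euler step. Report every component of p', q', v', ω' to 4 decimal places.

a = (-2.0000, 2.7000, 0.4000)
p + v·dt = (1.6100, 0.4000, 1.6800)
v' = v + a·dt = (0.9000, -1.7300, 0.8400)
α = I⁻¹(τ − ω×Iω) = (-0.0457, 0.7711, 0.9160)
ω' = ω + α·dt = (-0.8046, 1.3771, 0.9916)
q⊗(0,ω) = (-0.9000000, -1.3000000, -0.8000000, 0.0000000)
q' = normalize(q + ½dt·q⊗(0,ω)) = (-0.0448, -0.0647, -0.0398, 0.9961)

p' = (1.6100, 0.4000, 1.6800)
q' = (-0.0448, -0.0647, -0.0398, 0.9961)
v' = (0.9000, -1.7300, 0.8400)
ω' = (-0.8046, 1.3771, 0.9916)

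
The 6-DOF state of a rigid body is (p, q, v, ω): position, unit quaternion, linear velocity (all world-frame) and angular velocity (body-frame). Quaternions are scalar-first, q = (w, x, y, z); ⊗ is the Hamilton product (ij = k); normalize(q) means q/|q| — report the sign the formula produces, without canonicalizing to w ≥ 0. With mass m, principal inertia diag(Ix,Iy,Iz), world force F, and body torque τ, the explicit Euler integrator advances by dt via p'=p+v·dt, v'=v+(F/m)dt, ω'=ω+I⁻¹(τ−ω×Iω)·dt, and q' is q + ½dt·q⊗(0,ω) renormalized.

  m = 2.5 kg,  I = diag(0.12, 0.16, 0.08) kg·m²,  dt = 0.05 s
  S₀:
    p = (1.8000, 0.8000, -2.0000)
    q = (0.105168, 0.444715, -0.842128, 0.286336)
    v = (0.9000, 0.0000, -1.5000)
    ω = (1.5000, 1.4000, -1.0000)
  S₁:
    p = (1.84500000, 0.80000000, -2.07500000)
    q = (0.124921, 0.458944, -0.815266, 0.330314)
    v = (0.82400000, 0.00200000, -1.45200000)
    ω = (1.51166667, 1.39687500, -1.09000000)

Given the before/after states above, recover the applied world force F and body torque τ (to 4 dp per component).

rate change Δω = (0.01166667, -0.00312500, -0.09000000)
I·α + gyro = (0.1400, -0.0700, -0.0600)
Δv = v₁−v₀ = (-0.07600000, 0.00200000, 0.04800000)
m·(v₁−v₀)/dt = (-3.8000, 0.1000, 2.4000)

F = (-3.8000, 0.1000, 2.4000)
τ = (0.1400, -0.0700, -0.0600)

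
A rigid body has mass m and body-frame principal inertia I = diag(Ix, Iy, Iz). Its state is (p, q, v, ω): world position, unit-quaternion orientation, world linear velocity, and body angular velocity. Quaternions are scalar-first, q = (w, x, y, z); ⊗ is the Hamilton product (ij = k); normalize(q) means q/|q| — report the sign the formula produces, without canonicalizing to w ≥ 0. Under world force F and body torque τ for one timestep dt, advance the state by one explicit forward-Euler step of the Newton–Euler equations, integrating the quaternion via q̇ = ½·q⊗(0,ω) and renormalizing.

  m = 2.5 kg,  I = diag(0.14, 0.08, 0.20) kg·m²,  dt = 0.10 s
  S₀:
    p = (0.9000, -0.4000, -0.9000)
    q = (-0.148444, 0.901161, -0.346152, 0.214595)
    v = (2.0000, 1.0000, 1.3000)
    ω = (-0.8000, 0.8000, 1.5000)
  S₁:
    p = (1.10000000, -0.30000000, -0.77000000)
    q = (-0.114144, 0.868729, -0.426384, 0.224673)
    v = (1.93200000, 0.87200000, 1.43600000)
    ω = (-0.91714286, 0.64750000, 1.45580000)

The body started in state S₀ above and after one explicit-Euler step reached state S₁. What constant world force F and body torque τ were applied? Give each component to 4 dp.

F = (-1.7000, -3.2000, 3.4000)
τ = (-0.0200, -0.0500, -0.0500)

v₁ − v₀ = (-0.06800000, -0.12800000, 0.13600000)
F = m·Δv/dt = (-1.7000, -3.2000, 3.4000)
Δω = ω₁−ω₀ = (-0.11714286, -0.15250000, -0.04420000)
applied torque τ = (-0.0200, -0.0500, -0.0500)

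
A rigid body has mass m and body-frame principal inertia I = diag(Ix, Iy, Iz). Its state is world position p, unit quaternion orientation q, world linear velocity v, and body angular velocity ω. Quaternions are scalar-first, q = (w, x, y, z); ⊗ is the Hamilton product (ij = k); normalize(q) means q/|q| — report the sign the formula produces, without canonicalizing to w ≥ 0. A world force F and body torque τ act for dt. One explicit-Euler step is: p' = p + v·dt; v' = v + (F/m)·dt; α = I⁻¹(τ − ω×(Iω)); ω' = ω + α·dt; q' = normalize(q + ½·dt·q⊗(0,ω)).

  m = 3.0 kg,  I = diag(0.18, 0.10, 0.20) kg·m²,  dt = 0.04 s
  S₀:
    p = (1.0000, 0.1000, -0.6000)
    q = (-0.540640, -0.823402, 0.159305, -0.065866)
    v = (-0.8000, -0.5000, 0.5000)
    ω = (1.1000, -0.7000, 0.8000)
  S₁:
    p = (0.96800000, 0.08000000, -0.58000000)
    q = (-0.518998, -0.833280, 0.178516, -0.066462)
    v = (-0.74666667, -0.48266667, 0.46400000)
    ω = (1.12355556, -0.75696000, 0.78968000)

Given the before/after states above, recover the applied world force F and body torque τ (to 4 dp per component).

rate change Δω = (0.02355556, -0.05696000, -0.01032000)
applied torque τ = (0.0500, -0.1600, 0.0100)
Δv = v₁−v₀ = (0.05333333, 0.01733333, -0.03600000)
m·(v₁−v₀)/dt = (4.0000, 1.3000, -2.7000)

F = (4.0000, 1.3000, -2.7000)
τ = (0.0500, -0.1600, 0.0100)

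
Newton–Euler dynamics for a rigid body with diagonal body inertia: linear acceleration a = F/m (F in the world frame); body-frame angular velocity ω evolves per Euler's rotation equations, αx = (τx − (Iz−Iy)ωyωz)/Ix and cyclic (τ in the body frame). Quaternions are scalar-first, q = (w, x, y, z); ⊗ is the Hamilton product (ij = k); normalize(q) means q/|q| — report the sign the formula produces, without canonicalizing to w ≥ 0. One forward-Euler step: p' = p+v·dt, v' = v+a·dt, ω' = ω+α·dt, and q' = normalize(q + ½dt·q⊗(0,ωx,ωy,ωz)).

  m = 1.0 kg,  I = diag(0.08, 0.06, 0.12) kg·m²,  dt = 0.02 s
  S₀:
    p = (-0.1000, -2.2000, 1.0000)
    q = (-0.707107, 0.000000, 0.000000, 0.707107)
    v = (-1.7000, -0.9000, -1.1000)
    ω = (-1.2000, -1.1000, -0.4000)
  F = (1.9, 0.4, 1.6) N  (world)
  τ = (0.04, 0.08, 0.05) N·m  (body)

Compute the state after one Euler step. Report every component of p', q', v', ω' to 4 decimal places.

p' = (-0.1340, -2.2180, 0.9780)
q' = (-0.7042, 0.0163, -0.0007, 0.7098)
v' = (-1.6620, -0.8920, -1.0680)
ω' = (-1.1966, -1.0669, -0.3873)

gyro term ω×Iω = (0.0264, -0.0192, -0.0264)
α = I⁻¹(τ − ω×Iω) = (0.1700, 1.6533, 0.6367)
new body rate ω' = (-1.1966, -1.0669, -0.3873)
2q̇ = q⊗(0,ω) = (0.2828428, 1.6263461, -0.0707107, 0.2828428)
q + ½dt·q⊗(0,ω), renormalized = (-0.7042, 0.0163, -0.0007, 0.7098)
p + v·dt = (-0.1340, -2.2180, 0.9780)
v + (F/m)dt = (-1.6620, -0.8920, -1.0680)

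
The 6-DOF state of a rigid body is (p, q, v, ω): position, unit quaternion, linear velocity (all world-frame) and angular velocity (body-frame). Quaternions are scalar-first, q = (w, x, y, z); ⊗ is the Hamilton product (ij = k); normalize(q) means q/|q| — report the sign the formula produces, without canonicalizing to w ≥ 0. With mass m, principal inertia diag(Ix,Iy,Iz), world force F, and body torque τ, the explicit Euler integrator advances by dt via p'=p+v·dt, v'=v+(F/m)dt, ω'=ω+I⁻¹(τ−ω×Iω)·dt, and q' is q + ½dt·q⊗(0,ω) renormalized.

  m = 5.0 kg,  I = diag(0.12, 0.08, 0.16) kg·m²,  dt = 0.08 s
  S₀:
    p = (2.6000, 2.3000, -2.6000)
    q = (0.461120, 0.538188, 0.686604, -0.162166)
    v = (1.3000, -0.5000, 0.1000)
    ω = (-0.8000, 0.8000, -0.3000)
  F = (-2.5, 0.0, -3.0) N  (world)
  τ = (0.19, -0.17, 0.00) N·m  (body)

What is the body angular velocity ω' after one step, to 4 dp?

ω×(Iω) gyroscopic = (-0.0192, -0.0096, 0.0256)
angular accel α = (1.7433, -2.0050, -0.1600)
new body rate ω' = (-0.6605, 0.6396, -0.3128)

ω' = (-0.6605, 0.6396, -0.3128)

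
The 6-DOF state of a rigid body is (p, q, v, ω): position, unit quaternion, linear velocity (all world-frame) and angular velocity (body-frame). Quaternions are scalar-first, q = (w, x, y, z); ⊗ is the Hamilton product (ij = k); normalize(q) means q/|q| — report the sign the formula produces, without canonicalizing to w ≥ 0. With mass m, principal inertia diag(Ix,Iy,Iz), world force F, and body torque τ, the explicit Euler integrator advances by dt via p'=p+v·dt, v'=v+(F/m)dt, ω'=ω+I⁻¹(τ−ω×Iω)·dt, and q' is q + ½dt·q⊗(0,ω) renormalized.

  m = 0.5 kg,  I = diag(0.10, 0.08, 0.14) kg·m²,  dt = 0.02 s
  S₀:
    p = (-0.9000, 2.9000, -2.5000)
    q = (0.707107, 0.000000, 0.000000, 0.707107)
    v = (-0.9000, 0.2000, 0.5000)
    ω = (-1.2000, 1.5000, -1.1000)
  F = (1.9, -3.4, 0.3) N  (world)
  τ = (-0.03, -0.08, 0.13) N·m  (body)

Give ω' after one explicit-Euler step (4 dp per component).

ω' = (-1.1862, 1.4932, -1.0866)

gyro term ω×Iω = (-0.0990, -0.0528, 0.0360)
angular accel α = (0.6900, -0.3400, 0.6714)
new body rate ω' = (-1.1862, 1.4932, -1.0866)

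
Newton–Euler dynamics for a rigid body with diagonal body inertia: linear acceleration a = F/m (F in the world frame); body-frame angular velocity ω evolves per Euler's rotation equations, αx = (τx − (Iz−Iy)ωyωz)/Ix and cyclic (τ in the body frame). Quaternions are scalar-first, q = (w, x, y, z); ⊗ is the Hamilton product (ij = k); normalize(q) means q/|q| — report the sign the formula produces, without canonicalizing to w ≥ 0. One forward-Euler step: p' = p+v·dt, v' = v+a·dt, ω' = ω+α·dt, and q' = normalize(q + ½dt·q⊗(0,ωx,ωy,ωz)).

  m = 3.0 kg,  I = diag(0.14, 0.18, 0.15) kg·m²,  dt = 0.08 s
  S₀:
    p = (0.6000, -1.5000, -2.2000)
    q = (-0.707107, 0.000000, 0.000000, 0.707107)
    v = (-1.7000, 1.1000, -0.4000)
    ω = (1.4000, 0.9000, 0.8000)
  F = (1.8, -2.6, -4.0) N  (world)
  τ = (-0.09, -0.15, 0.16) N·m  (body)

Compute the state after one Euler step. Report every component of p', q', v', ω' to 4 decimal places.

p' = (0.4640, -1.4120, -2.2320)
q' = (-0.7278, -0.0649, 0.0141, 0.6826)
v' = (-1.6520, 1.0307, -0.5067)
ω' = (1.3609, 0.8383, 0.8585)

ω×(Iω) gyroscopic = (-0.0216, -0.0112, 0.0504)
angular accel α = (-0.4886, -0.7711, 0.7307)
new body rate ω' = (1.3609, 0.8383, 0.8585)
q⊗(0,ω) = (-0.5656856, -1.6263461, 0.3535535, -0.5656856)
updated quaternion q' = (-0.7278, -0.0649, 0.0141, 0.6826)
linear accel F/m = (0.6000, -0.8667, -1.3333)
p + v·dt = (0.4640, -1.4120, -2.2320)
v + (F/m)dt = (-1.6520, 1.0307, -0.5067)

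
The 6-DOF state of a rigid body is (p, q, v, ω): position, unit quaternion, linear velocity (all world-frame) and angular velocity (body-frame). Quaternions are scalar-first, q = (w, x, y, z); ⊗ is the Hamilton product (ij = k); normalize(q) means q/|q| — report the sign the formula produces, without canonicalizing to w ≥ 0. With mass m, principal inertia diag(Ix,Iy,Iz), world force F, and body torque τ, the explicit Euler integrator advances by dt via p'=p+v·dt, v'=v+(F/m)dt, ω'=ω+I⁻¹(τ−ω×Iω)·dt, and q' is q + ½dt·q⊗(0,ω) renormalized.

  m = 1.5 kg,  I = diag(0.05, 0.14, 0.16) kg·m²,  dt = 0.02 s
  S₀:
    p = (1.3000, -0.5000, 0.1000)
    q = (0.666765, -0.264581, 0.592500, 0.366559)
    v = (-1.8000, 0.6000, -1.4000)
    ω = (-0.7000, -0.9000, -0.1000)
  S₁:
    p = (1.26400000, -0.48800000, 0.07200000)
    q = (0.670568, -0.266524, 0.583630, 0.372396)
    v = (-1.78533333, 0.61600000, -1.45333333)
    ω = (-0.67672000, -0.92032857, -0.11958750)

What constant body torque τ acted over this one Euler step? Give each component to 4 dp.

ω₁ − ω₀ = (0.02328000, -0.02032857, -0.01958750)
gyro term ω₀×Iω₀ = (0.0018, -0.0077, 0.0567)
I·α + gyro = (0.0600, -0.1500, -0.1000)

τ = (0.0600, -0.1500, -0.1000)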